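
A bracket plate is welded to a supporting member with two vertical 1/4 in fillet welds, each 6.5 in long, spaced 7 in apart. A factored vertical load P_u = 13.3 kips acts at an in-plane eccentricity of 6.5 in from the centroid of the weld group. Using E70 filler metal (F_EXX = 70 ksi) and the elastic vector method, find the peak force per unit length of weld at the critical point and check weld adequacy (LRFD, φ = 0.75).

Total weld length L_w = 13 in. Treat welds as unit-width lines.
Polar moment about centroid: J = 2[d³/12 + d(b/2)²] = 2[6.5³/12 + 6.5×3.5²] = 205 in³.
Direct shear f_v = P/L_w = 13.3 / 13 = 1.023 kip/in (vertical).
Torsion M = P·e = 13.3 × 6.5 = 86.45 kip·in.
Critical point at (x, y) = (3.5, 3.25) from centroid. f_tx = M·y/J = 1.37 kip/in; f_ty = M·x/J = 1.476 kip/in.
Resultant f_max = √[f_tx² + (f_v + f_ty)²] = √[1.37² + (1.023 + 1.476)²] = 2.85 kip/in.
Capacity per unit length: φr_n = 0.75 × 0.6 × 70 × (0.707 × 0.25) = 5.568 kip/in.
2.85 ≤ 5.568 → adequate.

f_max ≈ 2.85 kip/in; adequate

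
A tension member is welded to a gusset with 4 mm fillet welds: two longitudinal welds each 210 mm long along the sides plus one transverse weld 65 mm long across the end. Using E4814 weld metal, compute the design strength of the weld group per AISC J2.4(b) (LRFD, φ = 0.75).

φR_n ≈ 296 kN

E48XX → F_EXX = 480 MPa.
t_e = 0.707 × 4 = 2.828 mm.
R_nwl = 0.6 × 480 × 2.828 × 420 × 10⁻³ = 342.1 kN (longitudinal, 2 welds).
R_nwt = 0.6 × 480 × 2.828 × 65 × 10⁻³ = 52.94 kN (transverse, base value).
(i) R_nwl + R_nwt = 395 kN; (ii) 0.85 R_nwl + 1.5 R_nwt = 370.2 kN.
R_n = max = 395 kN [governs: (i)]; φR_n = 296.3 kN.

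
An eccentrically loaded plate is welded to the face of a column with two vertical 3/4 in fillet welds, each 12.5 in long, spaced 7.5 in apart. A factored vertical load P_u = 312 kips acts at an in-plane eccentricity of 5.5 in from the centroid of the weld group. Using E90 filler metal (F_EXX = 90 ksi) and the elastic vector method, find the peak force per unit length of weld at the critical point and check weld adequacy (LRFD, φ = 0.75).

Total weld length L_w = 25 in. Treat welds as unit-width lines.
Polar moment about centroid: J = 2[d³/12 + d(b/2)²] = 2[12.5³/12 + 12.5×3.75²] = 677.1 in³.
Direct shear f_v = P/L_w = 312 / 25 = 12.48 kip/in (vertical).
Torsion M = P·e = 312 × 5.5 = 1716 kip·in.
Critical point at (x, y) = (3.75, 6.25) from centroid. f_tx = M·y/J = 15.84 kip/in; f_ty = M·x/J = 9.504 kip/in.
Resultant f_max = √[f_tx² + (f_v + f_ty)²] = √[15.84² + (12.48 + 9.504)²] = 27.1 kip/in.
Capacity per unit length: φr_n = 0.75 × 0.6 × 90 × (0.707 × 0.75) = 21.48 kip/in.
27.1 > 21.48 → NOT adequate.

f_max ≈ 27.1 kip/in; NOT adequate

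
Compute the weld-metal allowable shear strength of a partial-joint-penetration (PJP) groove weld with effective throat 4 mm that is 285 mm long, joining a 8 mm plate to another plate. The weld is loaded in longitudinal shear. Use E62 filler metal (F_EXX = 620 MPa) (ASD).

Effective throat (given) t_e = 4 mm.
A_we = 4 × 285 = 1140 mm².
F_nw = 0.6 F_EXX = 372 MPa.
R_n/Ω = (372 × 1140) / 2.0 × 10⁻³ = 212 kN.

R_n/Ω ≈ 212 kN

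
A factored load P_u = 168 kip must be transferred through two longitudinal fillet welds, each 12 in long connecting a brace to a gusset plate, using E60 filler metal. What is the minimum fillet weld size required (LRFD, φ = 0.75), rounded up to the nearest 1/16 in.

E60XX → F_EXX = 60 ksi.
Total weld length L = 24 in.
Required throat t_e = P_u / (φ × 0.6 F_EXX × L) = 168 / (0.75 × 0.6 × 60 × 24) = 0.2593 in.
Required leg w = t_e / 0.707 = 0.3667 in → use 3/8 in.

w = 3/8 in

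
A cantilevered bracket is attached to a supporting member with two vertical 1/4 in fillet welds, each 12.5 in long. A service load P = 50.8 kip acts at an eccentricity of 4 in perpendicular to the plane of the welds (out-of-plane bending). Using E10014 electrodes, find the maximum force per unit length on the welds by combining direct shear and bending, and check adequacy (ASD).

f_max ≈ 4.4 kip/in; adequate

E100XX → F_EXX = 100 ksi.
L_w = 2 × 12.5 = 25 in; section modulus (unit throat) S = 2 × L²/6 = 52.08 in².
Direct shear f_v = P/L_w = 50.8/25 = 2.032 kip/in.
Moment M = P × e = 50.8 × 4 = 203.2 kip·in; bending f_b = M/S = 3.901 kip/in.
f_max = √(f_v² + f_b²) = √(2.032² + 3.901²) = 4.399 kip/in.
r_n/Ω = (1/2.0) × 0.6 × 100 × (0.707 × 0.25) = 5.302 kip/in → adequate.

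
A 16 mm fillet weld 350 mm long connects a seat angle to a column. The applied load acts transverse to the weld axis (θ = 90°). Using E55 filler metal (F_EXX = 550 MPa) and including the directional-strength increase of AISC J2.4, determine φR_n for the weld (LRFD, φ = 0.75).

t_e = 0.707 × 16 = 11.31 mm; A_we = 11.31 × 350 = 3959 mm².
Directional factor: 1.0 + 0.5 sin^1.5(90°) = 1.5.
F_nw = 0.6 × 550 × 1.5 = 495 MPa.
φR_n = 0.75 × 495 × 3959 × 10⁻³ = 1470 kN.

φR_n ≈ 1470 kN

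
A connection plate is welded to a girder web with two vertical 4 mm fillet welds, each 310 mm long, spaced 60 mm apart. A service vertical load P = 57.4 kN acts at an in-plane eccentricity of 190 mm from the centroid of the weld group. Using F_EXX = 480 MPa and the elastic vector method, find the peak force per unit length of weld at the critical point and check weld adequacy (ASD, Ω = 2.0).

Total weld length L_w = 620 mm. Treat welds as unit-width lines.
Polar moment about centroid: J = 2[d³/12 + d(b/2)²] = 2[310³/12 + 310×30²] = 5523000 mm³.
Direct shear f_v = P/L_w = 57.4×10³ / 620 = 92.58 N/mm (vertical).
Torsion M = P·e = 57.4×10³ × 190 = 10906000 N·mm.
Critical point at (x, y) = (30, 155) from centroid. f_tx = M·y/J = 306.1 N/mm; f_ty = M·x/J = 59.24 N/mm.
Resultant f_max = √[f_tx² + (f_v + f_ty)²] = √[306.1² + (92.58 + 59.24)²] = 341.6 N/mm.
Capacity per unit length: r_n/Ω = (1/2.0) × 0.6 × 480 × (0.707 × 4) = 407.2 N/mm.
341.6 ≤ 407.2 → adequate.

f_max ≈ 342 N/mm; adequate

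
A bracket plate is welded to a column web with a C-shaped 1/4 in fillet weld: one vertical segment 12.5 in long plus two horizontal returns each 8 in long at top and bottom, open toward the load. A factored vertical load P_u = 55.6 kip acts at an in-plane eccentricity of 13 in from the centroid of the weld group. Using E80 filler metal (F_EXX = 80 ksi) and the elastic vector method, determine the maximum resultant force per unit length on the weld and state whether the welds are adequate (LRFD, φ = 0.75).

Total weld length L_w = 28.5 in. Treat welds as unit-width lines.
Centroid: x̄ = 2×8×4 / 28.5 = 2.246 in from the vertical weld.
Polar moment about centroid: J = I_x + I_y = [12.5³/12 + 2×8×6.25²] + [12.5×2.246² + 2(8³/12 + 8×1.754²)] = 985.4 in³.
Direct shear f_v = P/L_w = 55.6 / 28.5 = 1.951 kip/in (vertical).
Torsion M = P·e = 55.6 × 13 = 722.8 kip·in.
Critical point at (x, y) = (5.754, 6.25) from centroid. f_tx = M·y/J = 4.585 kip/in; f_ty = M·x/J = 4.221 kip/in.
Resultant f_max = √[f_tx² + (f_v + f_ty)²] = √[4.585² + (1.951 + 4.221)²] = 7.688 kip/in.
Capacity per unit length: φr_n = 0.75 × 0.6 × 80 × (0.707 × 0.25) = 6.363 kip/in.
7.688 > 6.363 → NOT adequate.

f_max ≈ 7.69 kip/in; NOT adequate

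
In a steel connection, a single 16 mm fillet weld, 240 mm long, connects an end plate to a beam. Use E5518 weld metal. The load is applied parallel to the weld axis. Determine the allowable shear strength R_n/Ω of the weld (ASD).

E55XX → F_EXX = 550 MPa.
Effective throat t_e = 0.707 × 16 = 11.31 mm.
Total length L = 240 mm; A_we = 11.31 × 240 = 2715 mm².
F_nw = 0.6 F_EXX = 0.6 × 550 = 330 MPa.
R_n = 330 × 2715 × 10⁻³ = 895.9 kN; R_n/Ω = 895.9/2.0 = 448 kN.

R_n/Ω ≈ 448 kN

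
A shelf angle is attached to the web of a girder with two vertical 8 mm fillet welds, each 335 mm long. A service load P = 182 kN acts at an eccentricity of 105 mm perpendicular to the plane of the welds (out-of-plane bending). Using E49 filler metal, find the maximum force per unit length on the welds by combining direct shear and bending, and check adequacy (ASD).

f_max ≈ 579 N/mm; adequate

E49XX → F_EXX = 490 MPa.
L_w = 2 × 335 = 670 mm; section modulus (unit throat) S = 2 × L²/6 = 37410 mm².
Direct shear f_v = P/L_w = 182×10³/670 = 271.6 N/mm.
Moment M = P × e = 182×10³ × 105 = 19110000 N·mm; bending f_b = M/S = 510.8 N/mm.
f_max = √(f_v² + f_b²) = √(271.6² + 510.8²) = 578.6 N/mm.
r_n/Ω = (1/2.0) × 0.6 × 490 × (0.707 × 8) = 831.4 N/mm → adequate.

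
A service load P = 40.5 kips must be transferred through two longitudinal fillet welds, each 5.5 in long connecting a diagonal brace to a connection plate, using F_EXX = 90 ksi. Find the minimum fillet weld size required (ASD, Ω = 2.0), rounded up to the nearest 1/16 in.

Total weld length L = 11 in.
Required throat t_e = P × Ω / (0.6 F_EXX × L) = 40.5 × 2.0 / (0.6 × 90 × 11) = 0.1364 in.
Required leg w = t_e / 0.707 = 0.1929 in → use 1/4 in.

w = 1/4 in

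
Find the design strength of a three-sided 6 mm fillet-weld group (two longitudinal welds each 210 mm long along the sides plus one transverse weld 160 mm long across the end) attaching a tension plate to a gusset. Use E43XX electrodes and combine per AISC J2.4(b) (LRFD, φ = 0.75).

E43XX → F_EXX = 430 MPa.
t_e = 0.707 × 6 = 4.242 mm.
R_nwl = 0.6 × 430 × 4.242 × 420 × 10⁻³ = 459.7 kN (longitudinal, 2 welds).
R_nwt = 0.6 × 430 × 4.242 × 160 × 10⁻³ = 175.1 kN (transverse, base value).
(i) R_nwl + R_nwt = 634.8 kN; (ii) 0.85 R_nwl + 1.5 R_nwt = 653.4 kN.
R_n = max = 653.4 kN [governs: (ii)]; φR_n = 490 kN.

φR_n ≈ 490 kN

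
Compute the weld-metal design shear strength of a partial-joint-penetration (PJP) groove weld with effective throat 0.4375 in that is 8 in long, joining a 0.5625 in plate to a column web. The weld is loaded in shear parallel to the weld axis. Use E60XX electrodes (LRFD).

E60XX → F_EXX = 60 ksi.
Effective throat (given) t_e = 0.4375 in.
A_we = 0.4375 × 8 = 3.5 in².
F_nw = 0.6 F_EXX = 36 ksi.
φR_n = 0.75 × 36 × 3.5 = 94.5 kips.

φR_n ≈ 94.5 kips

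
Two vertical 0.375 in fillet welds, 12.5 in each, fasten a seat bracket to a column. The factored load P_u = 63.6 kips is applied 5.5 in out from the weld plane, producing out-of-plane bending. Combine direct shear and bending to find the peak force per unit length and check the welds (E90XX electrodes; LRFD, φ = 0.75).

f_max ≈ 7.18 kip/in; adequate

E90XX → F_EXX = 90 ksi.
L_w = 2 × 12.5 = 25 in; section modulus (unit throat) S = 2 × L²/6 = 52.08 in².
Direct shear f_v = P/L_w = 63.6/25 = 2.544 kip/in.
Moment M = P × e = 63.6 × 5.5 = 349.8 kip·in; bending f_b = M/S = 6.716 kip/in.
f_max = √(f_v² + f_b²) = √(2.544² + 6.716²) = 7.182 kip/in.
φr_n = 0.75 × 0.6 × 90 × (0.707 × 0.375) = 10.74 kip/in → adequate.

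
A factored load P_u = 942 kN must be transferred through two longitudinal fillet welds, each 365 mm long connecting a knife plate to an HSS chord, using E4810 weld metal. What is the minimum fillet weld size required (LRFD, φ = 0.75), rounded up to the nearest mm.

w = 9 mm

E48XX → F_EXX = 480 MPa.
Total weld length L = 730 mm.
Required throat t_e = P_u / (φ × 0.6 F_EXX × L) = 942 / (0.75 × 0.6 × 480 × 730 × 10⁻³) = 5.974 mm.
Required leg w = t_e / 0.707 = 8.45 mm → use 9 mm.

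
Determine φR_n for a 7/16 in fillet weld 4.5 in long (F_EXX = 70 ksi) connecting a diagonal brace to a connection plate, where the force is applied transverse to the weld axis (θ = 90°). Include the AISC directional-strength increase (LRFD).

φR_n ≈ 65.8 kips

t_e = 0.707 × 0.4375 = 0.3093 in; A_we = 0.3093 × 4.5 = 1.392 in².
Directional factor: 1.0 + 0.5 sin^1.5(90°) = 1.5.
F_nw = 0.6 × 70 × 1.5 = 63 ksi.
φR_n = 0.75 × 63 × 1.392 = 65.77 kips.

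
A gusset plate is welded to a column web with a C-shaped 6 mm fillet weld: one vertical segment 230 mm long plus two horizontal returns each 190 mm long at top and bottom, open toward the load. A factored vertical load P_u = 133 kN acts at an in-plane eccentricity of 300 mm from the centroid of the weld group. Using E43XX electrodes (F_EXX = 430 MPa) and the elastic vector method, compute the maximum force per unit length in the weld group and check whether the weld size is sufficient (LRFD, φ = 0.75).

Total weld length L_w = 610 mm. Treat welds as unit-width lines.
Centroid: x̄ = 2×190×95 / 610 = 59.18 mm from the vertical weld.
Polar moment about centroid: J = I_x + I_y = [230³/12 + 2×190×115²] + [230×59.18² + 2(190³/12 + 190×35.82²)] = 8476000 mm³.
Direct shear f_v = P/L_w = 133×10³ / 610 = 218 N/mm (vertical).
Torsion M = P·e = 133×10³ × 300 = 39900000 N·mm.
Critical point at (x, y) = (130.8, 115) from centroid. f_tx = M·y/J = 541.4 N/mm; f_ty = M·x/J = 615.8 N/mm.
Resultant f_max = √[f_tx² + (f_v + f_ty)²] = √[541.4² + (218 + 615.8)²] = 994.2 N/mm.
Capacity per unit length: φr_n = 0.75 × 0.6 × 430 × (0.707 × 6) = 820.8 N/mm.
994.2 > 820.8 → NOT adequate.

f_max ≈ 994 N/mm; NOT adequate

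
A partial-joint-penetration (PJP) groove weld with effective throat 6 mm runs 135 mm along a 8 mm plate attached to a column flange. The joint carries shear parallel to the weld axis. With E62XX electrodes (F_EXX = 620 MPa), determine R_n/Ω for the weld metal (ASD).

R_n/Ω ≈ 151 kN

Effective throat (given) t_e = 6 mm.
A_we = 6 × 135 = 810 mm².
F_nw = 0.6 F_EXX = 372 MPa.
R_n/Ω = (372 × 810) / 2.0 × 10⁻³ = 150.7 kN.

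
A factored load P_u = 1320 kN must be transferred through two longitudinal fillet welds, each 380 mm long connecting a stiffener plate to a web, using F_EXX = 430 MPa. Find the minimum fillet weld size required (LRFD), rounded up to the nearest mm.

Total weld length L = 760 mm.
Required throat t_e = P_u / (φ × 0.6 F_EXX × L) = 1320 / (0.75 × 0.6 × 430 × 760 × 10⁻³) = 8.976 mm.
Required leg w = t_e / 0.707 = 12.7 mm → use 13 mm.

w = 13 mm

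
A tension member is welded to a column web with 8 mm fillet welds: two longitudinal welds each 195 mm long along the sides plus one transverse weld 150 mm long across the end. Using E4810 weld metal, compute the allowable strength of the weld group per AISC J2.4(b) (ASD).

R_n/Ω ≈ 453 kN

E48XX → F_EXX = 480 MPa.
t_e = 0.707 × 8 = 5.656 mm.
R_nwl = 0.6 × 480 × 5.656 × 390 × 10⁻³ = 635.3 kN (longitudinal, 2 welds).
R_nwt = 0.6 × 480 × 5.656 × 150 × 10⁻³ = 244.3 kN (transverse, base value).
(i) R_nwl + R_nwt = 879.6 kN; (ii) 0.85 R_nwl + 1.5 R_nwt = 906.5 kN.
R_n = max = 906.5 kN [governs: (ii)]; R_n/Ω = 453.2 kN.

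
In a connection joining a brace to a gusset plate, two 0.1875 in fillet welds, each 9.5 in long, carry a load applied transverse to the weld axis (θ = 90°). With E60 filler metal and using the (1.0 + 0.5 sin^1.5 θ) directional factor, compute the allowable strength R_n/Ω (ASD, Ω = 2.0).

E60XX → F_EXX = 60 ksi.
t_e = 0.707 × 0.1875 = 0.1326 in; A_we = 0.1326 × 19 = 2.519 in².
Directional factor: 1.0 + 0.5 sin^1.5(90°) = 1.5.
F_nw = 0.6 × 60 × 1.5 = 54 ksi.
R_n/Ω = (54 × 2.519) / 2.0 = 68 kips.

R_n/Ω ≈ 68 kips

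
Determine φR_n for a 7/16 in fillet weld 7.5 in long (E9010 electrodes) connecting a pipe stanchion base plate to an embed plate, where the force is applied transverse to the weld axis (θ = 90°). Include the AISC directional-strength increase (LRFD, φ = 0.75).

E90XX → F_EXX = 90 ksi.
t_e = 0.707 × 0.4375 = 0.3093 in; A_we = 0.3093 × 7.5 = 2.32 in².
Directional factor: 1.0 + 0.5 sin^1.5(90°) = 1.5.
F_nw = 0.6 × 90 × 1.5 = 81 ksi.
φR_n = 0.75 × 81 × 2.32 = 140.9 kips.

φR_n ≈ 141 kips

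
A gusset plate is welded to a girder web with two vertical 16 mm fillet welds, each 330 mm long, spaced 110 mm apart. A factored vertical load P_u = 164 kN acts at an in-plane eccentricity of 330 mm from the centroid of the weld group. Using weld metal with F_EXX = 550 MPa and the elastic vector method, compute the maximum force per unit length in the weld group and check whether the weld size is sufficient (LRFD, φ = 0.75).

Total weld length L_w = 660 mm. Treat welds as unit-width lines.
Polar moment about centroid: J = 2[d³/12 + d(b/2)²] = 2[330³/12 + 330×55²] = 7986000 mm³.
Direct shear f_v = P/L_w = 164×10³ / 660 = 248.5 N/mm (vertical).
Torsion M = P·e = 164×10³ × 330 = 54120000 N·mm.
Critical point at (x, y) = (55, 165) from centroid. f_tx = M·y/J = 1118 N/mm; f_ty = M·x/J = 372.7 N/mm.
Resultant f_max = √[f_tx² + (f_v + f_ty)²] = √[1118² + (248.5 + 372.7)²] = 1279 N/mm.
Capacity per unit length: φr_n = 0.75 × 0.6 × 550 × (0.707 × 16) = 2800 N/mm.
1279 ≤ 2800 → adequate.

f_max ≈ 1280 N/mm; adequate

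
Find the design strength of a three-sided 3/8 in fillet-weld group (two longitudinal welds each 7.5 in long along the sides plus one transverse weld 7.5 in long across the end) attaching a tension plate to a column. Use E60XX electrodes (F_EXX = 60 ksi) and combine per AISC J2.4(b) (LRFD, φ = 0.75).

φR_n ≈ 172 kips

t_e = 0.707 × 0.375 = 0.2651 in.
R_nwl = 0.6 × 60 × 0.2651 × 15 = 143.2 kips (longitudinal, 2 welds).
R_nwt = 0.6 × 60 × 0.2651 × 7.5 = 71.58 kips (transverse, base value).
(i) R_nwl + R_nwt = 214.8 kips; (ii) 0.85 R_nwl + 1.5 R_nwt = 229.1 kips.
R_n = max = 229.1 kips [governs: (ii)]; φR_n = 171.8 kips.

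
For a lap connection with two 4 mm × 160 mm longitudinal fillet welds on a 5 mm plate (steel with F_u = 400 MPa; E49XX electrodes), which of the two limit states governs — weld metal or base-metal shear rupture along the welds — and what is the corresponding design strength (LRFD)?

E49XX → F_EXX = 490 MPa.
t_e = 0.707 × 4 = 2.828 mm; L = 320 mm.
Weld metal: φR_n = 0.75 × 0.6 × 490 × 2.828 × 320 × 10⁻³ = 199.5 kN.
Base metal (shear rupture): φR_n = 0.75 × 0.6 × 400 × 5 × 320 × 10⁻³ = 288 kN.
Governing: weld metal.

φR_n ≈ 200 kN (weld metal governs)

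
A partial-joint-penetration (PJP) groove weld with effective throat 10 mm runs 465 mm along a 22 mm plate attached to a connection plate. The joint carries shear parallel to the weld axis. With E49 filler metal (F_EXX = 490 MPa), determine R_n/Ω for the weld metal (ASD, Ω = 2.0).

Effective throat (given) t_e = 10 mm.
A_we = 10 × 465 = 4650 mm².
F_nw = 0.6 F_EXX = 294 MPa.
R_n/Ω = (294 × 4650) / 2.0 × 10⁻³ = 683.6 kN.

R_n/Ω ≈ 684 kN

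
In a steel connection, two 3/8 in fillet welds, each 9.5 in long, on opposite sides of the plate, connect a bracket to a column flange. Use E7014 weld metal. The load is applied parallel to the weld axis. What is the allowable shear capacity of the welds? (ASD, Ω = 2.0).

R_n/Ω ≈ 106 kips

E70XX → F_EXX = 70 ksi.
Effective throat t_e = 0.707 × 0.375 = 0.2651 in.
Total length L = 19 in; A_we = 0.2651 × 19 = 5.037 in².
F_nw = 0.6 F_EXX = 0.6 × 70 = 42 ksi.
R_n = 42 × 5.037 = 211.6 kips; R_n/Ω = 211.6/2.0 = 105.8 kips.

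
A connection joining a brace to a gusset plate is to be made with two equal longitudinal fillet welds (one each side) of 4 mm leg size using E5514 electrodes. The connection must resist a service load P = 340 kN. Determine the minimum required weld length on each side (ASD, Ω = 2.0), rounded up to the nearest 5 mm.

E55XX → F_EXX = 550 MPa.
Throat t_e = 0.707 × 4 = 2.828 mm.
r_n/Ω = (0.6 × 550 × 2.828) / 2.0 = 466.6 N/mm = 0.4666 kN/mm.
L_req = P / (r_n/Ω) = 340 / 0.4666 = 728.6 mm total.
Per side: 728.6 / 2 = 364.3 mm.
Round up → use L = 365 mm on each side.

L = 365 mm on each side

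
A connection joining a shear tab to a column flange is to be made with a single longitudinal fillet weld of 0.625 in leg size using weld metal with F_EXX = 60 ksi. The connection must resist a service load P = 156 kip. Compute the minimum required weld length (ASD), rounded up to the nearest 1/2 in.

Throat t_e = 0.707 × 0.625 = 0.4419 in.
r_n/Ω = (0.6 × 60 × 0.4419) / 2.0 = 7.954 kip/in.
L_req = P / (r_n/Ω) = 156 / 7.954 = 19.61 in total.
Round up → use L = 20 in.

L = 20 in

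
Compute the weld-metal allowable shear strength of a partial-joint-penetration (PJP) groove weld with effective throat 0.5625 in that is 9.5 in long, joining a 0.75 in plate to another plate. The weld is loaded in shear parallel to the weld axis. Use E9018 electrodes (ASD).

R_n/Ω ≈ 144 kip

E90XX → F_EXX = 90 ksi.
Effective throat (given) t_e = 0.5625 in.
A_we = 0.5625 × 9.5 = 5.344 in².
F_nw = 0.6 F_EXX = 54 ksi.
R_n/Ω = (54 × 5.344) / 2.0 = 144.3 kip.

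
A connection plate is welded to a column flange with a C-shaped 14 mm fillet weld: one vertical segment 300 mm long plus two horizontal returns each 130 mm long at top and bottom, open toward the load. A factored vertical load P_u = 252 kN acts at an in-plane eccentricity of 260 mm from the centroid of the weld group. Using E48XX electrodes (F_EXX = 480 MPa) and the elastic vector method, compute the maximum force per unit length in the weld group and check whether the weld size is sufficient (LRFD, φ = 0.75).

Total weld length L_w = 560 mm. Treat welds as unit-width lines.
Centroid: x̄ = 2×130×65 / 560 = 30.18 mm from the vertical weld.
Polar moment about centroid: J = I_x + I_y = [300³/12 + 2×130×150²] + [300×30.18² + 2(130³/12 + 130×34.82²)] = 9055000 mm³.
Direct shear f_v = P/L_w = 252×10³ / 560 = 450 N/mm (vertical).
Torsion M = P·e = 252×10³ × 260 = 65520000 N·mm.
Critical point at (x, y) = (99.82, 150) from centroid. f_tx = M·y/J = 1085 N/mm; f_ty = M·x/J = 722.3 N/mm.
Resultant f_max = √[f_tx² + (f_v + f_ty)²] = √[1085² + (450 + 722.3)²] = 1598 N/mm.
Capacity per unit length: φr_n = 0.75 × 0.6 × 480 × (0.707 × 14) = 2138 N/mm.
1598 ≤ 2138 → adequate.

f_max ≈ 1600 N/mm; adequate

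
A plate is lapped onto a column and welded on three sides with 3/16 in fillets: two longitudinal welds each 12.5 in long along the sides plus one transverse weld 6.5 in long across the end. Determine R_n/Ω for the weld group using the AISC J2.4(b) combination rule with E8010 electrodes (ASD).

E80XX → F_EXX = 80 ksi.
t_e = 0.707 × 0.1875 = 0.1326 in.
R_nwl = 0.6 × 80 × 0.1326 × 25 = 159.1 kips (longitudinal, 2 welds).
R_nwt = 0.6 × 80 × 0.1326 × 6.5 = 41.36 kips (transverse, base value).
(i) R_nwl + R_nwt = 200.4 kips; (ii) 0.85 R_nwl + 1.5 R_nwt = 197.3 kips.
R_n = max = 200.4 kips [governs: (i)]; R_n/Ω = 100.2 kips.

R_n/Ω ≈ 100 kips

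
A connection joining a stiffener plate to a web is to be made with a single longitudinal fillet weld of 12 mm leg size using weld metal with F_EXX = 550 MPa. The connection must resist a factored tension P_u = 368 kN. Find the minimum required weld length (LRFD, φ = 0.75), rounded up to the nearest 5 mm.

L = 180 mm

Throat t_e = 0.707 × 12 = 8.484 mm.
φr_n = 0.75 × 0.6 × 550 × 8.484 × 10⁻³ = 2.1 kN/mm.
L_req = P_u / φr_n = 368 / 2.1 = 175.3 mm total.
Round up → use L = 180 mm.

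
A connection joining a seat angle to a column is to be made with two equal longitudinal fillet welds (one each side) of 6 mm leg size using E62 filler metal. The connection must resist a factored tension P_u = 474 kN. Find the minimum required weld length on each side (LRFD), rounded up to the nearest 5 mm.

E62XX → F_EXX = 620 MPa.
Throat t_e = 0.707 × 6 = 4.242 mm.
φr_n = 0.75 × 0.6 × 620 × 4.242 × 10⁻³ = 1.184 kN/mm.
L_req = P_u / φr_n = 474 / 1.184 = 400.5 mm total.
Per side: 400.5 / 2 = 200.3 mm.
Round up → use L = 205 mm on each side.

L = 205 mm on each side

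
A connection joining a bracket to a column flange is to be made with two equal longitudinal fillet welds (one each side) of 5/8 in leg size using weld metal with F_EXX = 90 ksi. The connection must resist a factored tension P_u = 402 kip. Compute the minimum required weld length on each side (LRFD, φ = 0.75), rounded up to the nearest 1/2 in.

Throat t_e = 0.707 × 0.625 = 0.4419 in.
φr_n = 0.75 × 0.6 × 90 × 0.4419 = 17.9 kip/in.
L_req = P_u / φr_n = 402 / 17.9 = 22.46 in total.
Per side: 22.46 / 2 = 11.23 in.
Round up → use L = 11.5 in on each side.

L = 11.5 in on each side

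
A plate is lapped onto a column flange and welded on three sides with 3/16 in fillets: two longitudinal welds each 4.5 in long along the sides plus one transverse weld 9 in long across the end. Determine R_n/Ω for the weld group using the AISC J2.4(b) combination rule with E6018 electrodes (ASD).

R_n/Ω ≈ 50.5 kips

E60XX → F_EXX = 60 ksi.
t_e = 0.707 × 0.1875 = 0.1326 in.
R_nwl = 0.6 × 60 × 0.1326 × 9 = 42.95 kips (longitudinal, 2 welds).
R_nwt = 0.6 × 60 × 0.1326 × 9 = 42.95 kips (transverse, base value).
(i) R_nwl + R_nwt = 85.9 kips; (ii) 0.85 R_nwl + 1.5 R_nwt = 100.9 kips.
R_n = max = 100.9 kips [governs: (ii)]; R_n/Ω = 50.47 kips.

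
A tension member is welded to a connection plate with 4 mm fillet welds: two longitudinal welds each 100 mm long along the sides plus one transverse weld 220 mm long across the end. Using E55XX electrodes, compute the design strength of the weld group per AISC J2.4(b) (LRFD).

E55XX → F_EXX = 550 MPa.
t_e = 0.707 × 4 = 2.828 mm.
R_nwl = 0.6 × 550 × 2.828 × 200 × 10⁻³ = 186.6 kN (longitudinal, 2 welds).
R_nwt = 0.6 × 550 × 2.828 × 220 × 10⁻³ = 205.3 kN (transverse, base value).
(i) R_nwl + R_nwt = 392 kN; (ii) 0.85 R_nwl + 1.5 R_nwt = 466.6 kN.
R_n = max = 466.6 kN [governs: (ii)]; φR_n = 350 kN.

φR_n ≈ 350 kN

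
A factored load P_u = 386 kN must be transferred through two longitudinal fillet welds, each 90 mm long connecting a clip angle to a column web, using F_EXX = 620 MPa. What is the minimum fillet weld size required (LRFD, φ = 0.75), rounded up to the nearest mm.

Total weld length L = 180 mm.
Required throat t_e = P_u / (φ × 0.6 F_EXX × L) = 386 / (0.75 × 0.6 × 620 × 180 × 10⁻³) = 7.686 mm.
Required leg w = t_e / 0.707 = 10.87 mm → use 11 mm.

w = 11 mm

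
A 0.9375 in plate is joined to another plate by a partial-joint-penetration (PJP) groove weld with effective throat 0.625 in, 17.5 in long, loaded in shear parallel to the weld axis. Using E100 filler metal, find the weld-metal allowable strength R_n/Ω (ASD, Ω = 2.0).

E100XX → F_EXX = 100 ksi.
Effective throat (given) t_e = 0.625 in.
A_we = 0.625 × 17.5 = 10.94 in².
F_nw = 0.6 F_EXX = 60 ksi.
R_n/Ω = (60 × 10.94) / 2.0 = 328.1 kips.

R_n/Ω ≈ 328 kips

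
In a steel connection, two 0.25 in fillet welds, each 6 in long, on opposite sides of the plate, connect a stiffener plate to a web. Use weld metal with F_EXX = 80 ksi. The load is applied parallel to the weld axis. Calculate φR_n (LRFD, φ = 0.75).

Effective throat t_e = 0.707 × 0.25 = 0.1767 in.
Total length L = 12 in; A_we = 0.1767 × 12 = 2.121 in².
F_nw = 0.6 F_EXX = 0.6 × 80 = 48 ksi.
φR_n = 0.75 × 48 × 2.121 = 76.36 kip.

φR_n ≈ 76.4 kip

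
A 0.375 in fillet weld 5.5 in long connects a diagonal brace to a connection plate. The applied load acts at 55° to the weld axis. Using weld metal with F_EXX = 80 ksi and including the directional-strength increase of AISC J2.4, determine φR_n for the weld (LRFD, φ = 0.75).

φR_n ≈ 72 kips

t_e = 0.707 × 0.375 = 0.2651 in; A_we = 0.2651 × 5.5 = 1.458 in².
Directional factor: 1.0 + 0.5 sin^1.5(55°) = 1.371.
F_nw = 0.6 × 80 × 1.371 = 65.79 ksi.
φR_n = 0.75 × 65.79 × 1.458 = 71.95 kips.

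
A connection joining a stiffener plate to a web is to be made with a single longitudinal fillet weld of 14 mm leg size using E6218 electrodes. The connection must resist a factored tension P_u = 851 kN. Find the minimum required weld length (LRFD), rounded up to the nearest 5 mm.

L = 310 mm

E62XX → F_EXX = 620 MPa.
Throat t_e = 0.707 × 14 = 9.898 mm.
φr_n = 0.75 × 0.6 × 620 × 9.898 × 10⁻³ = 2.762 kN/mm.
L_req = P_u / φr_n = 851 / 2.762 = 308.2 mm total.
Round up → use L = 310 mm.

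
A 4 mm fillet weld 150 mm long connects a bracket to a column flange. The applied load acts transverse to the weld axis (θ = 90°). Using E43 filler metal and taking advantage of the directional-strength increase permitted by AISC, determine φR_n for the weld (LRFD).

E43XX → F_EXX = 430 MPa.
t_e = 0.707 × 4 = 2.828 mm; A_we = 2.828 × 150 = 424.2 mm².
Directional factor: 1.0 + 0.5 sin^1.5(90°) = 1.5.
F_nw = 0.6 × 430 × 1.5 = 387 MPa.
φR_n = 0.75 × 387 × 424.2 × 10⁻³ = 123.1 kN.

φR_n ≈ 123 kN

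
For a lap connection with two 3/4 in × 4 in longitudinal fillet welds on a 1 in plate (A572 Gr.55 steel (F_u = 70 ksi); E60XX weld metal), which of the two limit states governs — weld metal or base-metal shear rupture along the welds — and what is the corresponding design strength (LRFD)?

E60XX → F_EXX = 60 ksi.
t_e = 0.707 × 0.75 = 0.5302 in; L = 8 in.
Weld metal: φR_n = 0.75 × 0.6 × 60 × 0.5302 × 8 = 114.5 kips.
Base metal (shear rupture): φR_n = 0.75 × 0.6 × 70 × 1 × 8 = 252 kips.
Governing: weld metal.

φR_n ≈ 115 kips (weld metal governs)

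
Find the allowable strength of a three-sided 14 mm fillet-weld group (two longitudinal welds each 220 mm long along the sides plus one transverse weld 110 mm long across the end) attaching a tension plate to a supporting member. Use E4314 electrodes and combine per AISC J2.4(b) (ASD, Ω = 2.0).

E43XX → F_EXX = 430 MPa.
t_e = 0.707 × 14 = 9.898 mm.
R_nwl = 0.6 × 430 × 9.898 × 440 × 10⁻³ = 1124 kN (longitudinal, 2 welds).
R_nwt = 0.6 × 430 × 9.898 × 110 × 10⁻³ = 280.9 kN (transverse, base value).
(i) R_nwl + R_nwt = 1405 kN; (ii) 0.85 R_nwl + 1.5 R_nwt = 1376 kN.
R_n = max = 1405 kN [governs: (i)]; R_n/Ω = 702.3 kN.

R_n/Ω ≈ 702 kN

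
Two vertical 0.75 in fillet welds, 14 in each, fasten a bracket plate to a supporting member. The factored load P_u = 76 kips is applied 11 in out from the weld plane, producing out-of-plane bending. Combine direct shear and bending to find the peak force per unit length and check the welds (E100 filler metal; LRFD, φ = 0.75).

f_max ≈ 13.1 kip/in; adequate

E100XX → F_EXX = 100 ksi.
L_w = 2 × 14 = 28 in; section modulus (unit throat) S = 2 × L²/6 = 65.33 in².
Direct shear f_v = P/L_w = 76/28 = 2.714 kip/in.
Moment M = P × e = 76 × 11 = 836 kip·in; bending f_b = M/S = 12.8 kip/in.
f_max = √(f_v² + f_b²) = √(2.714² + 12.8²) = 13.08 kip/in.
φr_n = 0.75 × 0.6 × 100 × (0.707 × 0.75) = 23.86 kip/in → adequate.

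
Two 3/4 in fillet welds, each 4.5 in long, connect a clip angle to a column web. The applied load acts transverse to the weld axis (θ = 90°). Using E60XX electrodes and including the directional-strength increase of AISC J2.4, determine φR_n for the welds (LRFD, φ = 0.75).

φR_n ≈ 193 kip

E60XX → F_EXX = 60 ksi.
t_e = 0.707 × 0.75 = 0.5302 in; A_we = 0.5302 × 9 = 4.772 in².
Directional factor: 1.0 + 0.5 sin^1.5(90°) = 1.5.
F_nw = 0.6 × 60 × 1.5 = 54 ksi.
φR_n = 0.75 × 54 × 4.772 = 193.3 kip.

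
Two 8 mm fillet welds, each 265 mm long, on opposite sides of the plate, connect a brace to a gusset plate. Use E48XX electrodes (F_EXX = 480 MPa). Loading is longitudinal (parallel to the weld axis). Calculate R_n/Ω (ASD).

R_n/Ω ≈ 432 kN

Effective throat t_e = 0.707 × 8 = 5.656 mm.
Total length L = 530 mm; A_we = 5.656 × 530 = 2998 mm².
F_nw = 0.6 F_EXX = 0.6 × 480 = 288 MPa.
R_n = 288 × 2998 × 10⁻³ = 863.3 kN; R_n/Ω = 863.3/2.0 = 431.7 kN.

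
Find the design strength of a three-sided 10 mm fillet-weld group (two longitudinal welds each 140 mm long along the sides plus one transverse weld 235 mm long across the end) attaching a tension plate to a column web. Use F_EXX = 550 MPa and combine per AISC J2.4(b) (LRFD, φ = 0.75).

φR_n ≈ 1030 kN

t_e = 0.707 × 10 = 7.07 mm.
R_nwl = 0.6 × 550 × 7.07 × 280 × 10⁻³ = 653.3 kN (longitudinal, 2 welds).
R_nwt = 0.6 × 550 × 7.07 × 235 × 10⁻³ = 548.3 kN (transverse, base value).
(i) R_nwl + R_nwt = 1202 kN; (ii) 0.85 R_nwl + 1.5 R_nwt = 1378 kN.
R_n = max = 1378 kN [governs: (ii)]; φR_n = 1033 kN.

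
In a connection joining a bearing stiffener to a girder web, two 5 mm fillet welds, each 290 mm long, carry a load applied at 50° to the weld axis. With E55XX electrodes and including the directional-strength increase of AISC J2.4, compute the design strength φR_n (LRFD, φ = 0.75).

E55XX → F_EXX = 550 MPa.
t_e = 0.707 × 5 = 3.535 mm; A_we = 3.535 × 580 = 2050 mm².
Directional factor: 1.0 + 0.5 sin^1.5(50°) = 1.335.
F_nw = 0.6 × 550 × 1.335 = 440.6 MPa.
φR_n = 0.75 × 440.6 × 2050 × 10⁻³ = 677.6 kN.

φR_n ≈ 678 kN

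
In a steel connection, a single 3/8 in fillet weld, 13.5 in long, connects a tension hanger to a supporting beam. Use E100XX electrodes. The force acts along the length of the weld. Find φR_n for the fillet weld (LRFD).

φR_n ≈ 161 kip

E100XX → F_EXX = 100 ksi.
Effective throat t_e = 0.707 × 0.375 = 0.2651 in.
Total length L = 13.5 in; A_we = 0.2651 × 13.5 = 3.579 in².
F_nw = 0.6 F_EXX = 0.6 × 100 = 60 ksi.
φR_n = 0.75 × 60 × 3.579 = 161.1 kip.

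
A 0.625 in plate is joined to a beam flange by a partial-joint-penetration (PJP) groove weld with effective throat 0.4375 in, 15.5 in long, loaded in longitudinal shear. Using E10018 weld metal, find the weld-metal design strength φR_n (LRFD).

E100XX → F_EXX = 100 ksi.
Effective throat (given) t_e = 0.4375 in.
A_we = 0.4375 × 15.5 = 6.781 in².
F_nw = 0.6 F_EXX = 60 ksi.
φR_n = 0.75 × 60 × 6.781 = 305.2 kips.

φR_n ≈ 305 kips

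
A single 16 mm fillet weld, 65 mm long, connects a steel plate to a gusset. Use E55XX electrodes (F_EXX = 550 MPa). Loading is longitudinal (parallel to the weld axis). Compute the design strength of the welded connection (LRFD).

Effective throat t_e = 0.707 × 16 = 11.31 mm.
Total length L = 65 mm; A_we = 11.31 × 65 = 735.3 mm².
F_nw = 0.6 F_EXX = 0.6 × 550 = 330 MPa.
φR_n = 0.75 × 330 × 735.3 × 10⁻³ = 182 kN.

φR_n ≈ 182 kN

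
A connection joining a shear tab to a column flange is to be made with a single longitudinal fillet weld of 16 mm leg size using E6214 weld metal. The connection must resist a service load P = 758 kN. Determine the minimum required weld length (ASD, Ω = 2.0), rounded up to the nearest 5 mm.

E62XX → F_EXX = 620 MPa.
Throat t_e = 0.707 × 16 = 11.31 mm.
r_n/Ω = (0.6 × 620 × 11.31) / 2.0 = 2104 N/mm = 2.104 kN/mm.
L_req = P / (r_n/Ω) = 758 / 2.104 = 360.3 mm total.
Round up → use L = 365 mm.

L = 365 mm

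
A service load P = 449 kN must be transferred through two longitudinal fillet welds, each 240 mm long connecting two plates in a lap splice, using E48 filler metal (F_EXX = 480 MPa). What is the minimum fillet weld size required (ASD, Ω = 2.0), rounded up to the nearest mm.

w = 10 mm

Total weld length L = 480 mm.
Required throat t_e = P × Ω / (0.6 F_EXX × L) = 449 × 2.0 / (0.6 × 480 × 480 × 10⁻³) = 6.496 mm.
Required leg w = t_e / 0.707 = 9.188 mm → use 10 mm.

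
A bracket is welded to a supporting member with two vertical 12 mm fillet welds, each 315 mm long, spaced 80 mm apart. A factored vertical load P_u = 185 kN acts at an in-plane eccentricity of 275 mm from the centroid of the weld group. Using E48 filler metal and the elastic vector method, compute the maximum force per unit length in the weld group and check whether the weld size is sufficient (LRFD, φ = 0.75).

f_max ≈ 1430 N/mm; adequate

E48XX → F_EXX = 480 MPa.
Total weld length L_w = 630 mm. Treat welds as unit-width lines.
Polar moment about centroid: J = 2[d³/12 + d(b/2)²] = 2[315³/12 + 315×40²] = 6217000 mm³.
Direct shear f_v = P/L_w = 185×10³ / 630 = 293.7 N/mm (vertical).
Torsion M = P·e = 185×10³ × 275 = 50875000 N·mm.
Critical point at (x, y) = (40, 157.5) from centroid. f_tx = M·y/J = 1289 N/mm; f_ty = M·x/J = 327.3 N/mm.
Resultant f_max = √[f_tx² + (f_v + f_ty)²] = √[1289² + (293.7 + 327.3)²] = 1431 N/mm.
Capacity per unit length: φr_n = 0.75 × 0.6 × 480 × (0.707 × 12) = 1833 N/mm.
1431 ≤ 1833 → adequate.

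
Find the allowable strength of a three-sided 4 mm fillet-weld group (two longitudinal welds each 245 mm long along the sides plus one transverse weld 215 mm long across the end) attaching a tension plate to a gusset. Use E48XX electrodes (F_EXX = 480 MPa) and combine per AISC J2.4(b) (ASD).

R_n/Ω ≈ 301 kN

t_e = 0.707 × 4 = 2.828 mm.
R_nwl = 0.6 × 480 × 2.828 × 490 × 10⁻³ = 399.1 kN (longitudinal, 2 welds).
R_nwt = 0.6 × 480 × 2.828 × 215 × 10⁻³ = 175.1 kN (transverse, base value).
(i) R_nwl + R_nwt = 574.2 kN; (ii) 0.85 R_nwl + 1.5 R_nwt = 601.9 kN.
R_n = max = 601.9 kN [governs: (ii)]; R_n/Ω = 300.9 kN.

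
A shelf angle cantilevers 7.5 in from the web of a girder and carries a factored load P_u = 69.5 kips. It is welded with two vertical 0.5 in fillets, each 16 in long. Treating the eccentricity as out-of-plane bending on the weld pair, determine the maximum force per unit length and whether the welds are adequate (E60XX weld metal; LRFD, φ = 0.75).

f_max ≈ 6.48 kip/in; adequate

E60XX → F_EXX = 60 ksi.
L_w = 2 × 16 = 32 in; section modulus (unit throat) S = 2 × L²/6 = 85.33 in².
Direct shear f_v = P/L_w = 69.5/32 = 2.172 kip/in.
Moment M = P × e = 69.5 × 7.5 = 521.25 kip·in; bending f_b = M/S = 6.108 kip/in.
f_max = √(f_v² + f_b²) = √(2.172² + 6.108²) = 6.483 kip/in.
φr_n = 0.75 × 0.6 × 60 × (0.707 × 0.5) = 9.544 kip/in → adequate.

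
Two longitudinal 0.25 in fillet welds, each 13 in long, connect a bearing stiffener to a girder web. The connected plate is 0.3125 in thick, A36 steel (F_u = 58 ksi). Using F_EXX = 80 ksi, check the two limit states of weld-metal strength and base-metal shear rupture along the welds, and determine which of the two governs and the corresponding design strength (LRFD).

t_e = 0.707 × 0.25 = 0.1767 in; L = 26 in.
Weld metal: φR_n = 0.75 × 0.6 × 80 × 0.1767 × 26 = 165.4 kips.
Base metal (shear rupture): φR_n = 0.75 × 0.6 × 58 × 0.3125 × 26 = 212.1 kips.
Governing: weld metal.

φR_n ≈ 165 kips (weld metal governs)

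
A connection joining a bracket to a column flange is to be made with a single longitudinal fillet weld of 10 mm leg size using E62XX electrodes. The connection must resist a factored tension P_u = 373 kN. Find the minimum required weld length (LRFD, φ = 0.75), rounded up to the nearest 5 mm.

E62XX → F_EXX = 620 MPa.
Throat t_e = 0.707 × 10 = 7.07 mm.
φr_n = 0.75 × 0.6 × 620 × 7.07 × 10⁻³ = 1.973 kN/mm.
L_req = P_u / φr_n = 373 / 1.973 = 189.1 mm total.
Round up → use L = 190 mm.

L = 190 mm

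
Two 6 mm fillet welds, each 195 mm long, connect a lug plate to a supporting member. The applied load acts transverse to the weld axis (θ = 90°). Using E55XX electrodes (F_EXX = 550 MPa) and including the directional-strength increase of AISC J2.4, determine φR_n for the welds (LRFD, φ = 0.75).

φR_n ≈ 614 kN

t_e = 0.707 × 6 = 4.242 mm; A_we = 4.242 × 390 = 1654 mm².
Directional factor: 1.0 + 0.5 sin^1.5(90°) = 1.5.
F_nw = 0.6 × 550 × 1.5 = 495 MPa.
φR_n = 0.75 × 495 × 1654 × 10⁻³ = 614.2 kN.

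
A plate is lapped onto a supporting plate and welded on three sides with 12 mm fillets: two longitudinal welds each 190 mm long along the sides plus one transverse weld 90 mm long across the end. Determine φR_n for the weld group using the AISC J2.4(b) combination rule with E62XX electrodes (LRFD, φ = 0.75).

E62XX → F_EXX = 620 MPa.
t_e = 0.707 × 12 = 8.484 mm.
R_nwl = 0.6 × 620 × 8.484 × 380 × 10⁻³ = 1199 kN (longitudinal, 2 welds).
R_nwt = 0.6 × 620 × 8.484 × 90 × 10⁻³ = 284 kN (transverse, base value).
(i) R_nwl + R_nwt = 1483 kN; (ii) 0.85 R_nwl + 1.5 R_nwt = 1445 kN.
R_n = max = 1483 kN [governs: (i)]; φR_n = 1113 kN.

φR_n ≈ 1110 kN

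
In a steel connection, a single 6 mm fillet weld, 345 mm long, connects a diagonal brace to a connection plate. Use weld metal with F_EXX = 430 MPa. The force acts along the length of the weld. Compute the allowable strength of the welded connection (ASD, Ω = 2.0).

R_n/Ω ≈ 189 kN

Effective throat t_e = 0.707 × 6 = 4.242 mm.
Total length L = 345 mm; A_we = 4.242 × 345 = 1463 mm².
F_nw = 0.6 F_EXX = 0.6 × 430 = 258 MPa.
R_n = 258 × 1463 × 10⁻³ = 377.6 kN; R_n/Ω = 377.6/2.0 = 188.8 kN.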